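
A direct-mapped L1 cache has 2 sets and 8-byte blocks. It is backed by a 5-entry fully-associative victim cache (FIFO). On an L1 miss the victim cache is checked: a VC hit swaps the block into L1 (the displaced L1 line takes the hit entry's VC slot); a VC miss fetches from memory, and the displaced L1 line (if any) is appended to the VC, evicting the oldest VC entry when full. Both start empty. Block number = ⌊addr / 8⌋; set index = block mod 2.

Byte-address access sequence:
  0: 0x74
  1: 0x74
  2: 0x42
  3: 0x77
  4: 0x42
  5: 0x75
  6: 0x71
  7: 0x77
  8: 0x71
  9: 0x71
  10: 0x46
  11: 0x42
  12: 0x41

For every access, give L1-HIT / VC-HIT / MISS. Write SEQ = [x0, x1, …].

SEQ = [MISS, L1-HIT, MISS, VC-HIT, VC-HIT, VC-HIT, L1-HIT, L1-HIT, L1-HIT, L1-HIT, VC-HIT, L1-HIT, L1-HIT]

  [0] addr=0x74 blk=14 s=0: MISS | VC []
  [1] addr=0x74 blk=14 s=0: L1-HIT | VC []
  [2] addr=0x42 blk=8 s=0: MISS | VC [14]
  [3] addr=0x77 blk=14 s=0: VC-HIT | VC [8]
  [4] addr=0x42 blk=8 s=0: VC-HIT | VC [14]
  [5] addr=0x75 blk=14 s=0: VC-HIT | VC [8]
  [6] addr=0x71 blk=14 s=0: L1-HIT | VC [8]
  [7] addr=0x77 blk=14 s=0: L1-HIT | VC [8]
  [8] addr=0x71 blk=14 s=0: L1-HIT | VC [8]
  [9] addr=0x71 blk=14 s=0: L1-HIT | VC [8]
  [10] addr=0x46 blk=8 s=0: VC-HIT | VC [14]
  [11] addr=0x42 blk=8 s=0: L1-HIT | VC [14]
  [12] addr=0x41 blk=8 s=0: L1-HIT | VC [14]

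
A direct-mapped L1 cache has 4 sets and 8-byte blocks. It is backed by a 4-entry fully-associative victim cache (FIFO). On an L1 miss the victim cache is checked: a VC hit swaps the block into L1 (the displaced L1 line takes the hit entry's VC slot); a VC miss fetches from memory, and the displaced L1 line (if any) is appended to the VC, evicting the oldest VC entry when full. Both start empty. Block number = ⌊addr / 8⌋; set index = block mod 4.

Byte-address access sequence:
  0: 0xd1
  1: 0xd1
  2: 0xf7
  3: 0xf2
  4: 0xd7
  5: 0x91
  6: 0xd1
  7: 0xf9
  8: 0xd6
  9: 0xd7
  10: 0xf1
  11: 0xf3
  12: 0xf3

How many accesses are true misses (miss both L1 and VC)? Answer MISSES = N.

MISSES = 4

#0 0xd1→b26/s2 MISS; vc=[]
#1 0xd1→b26/s2 L1-HIT; vc=[]
#2 0xf7→b30/s2 MISS; vc=[26]
#3 0xf2→b30/s2 L1-HIT; vc=[26]
#4 0xd7→b26/s2 VC-HIT; vc=[30]
#5 0x91→b18/s2 MISS; vc=[30,26]
#6 0xd1→b26/s2 VC-HIT; vc=[30,18]
#7 0xf9→b31/s3 MISS; vc=[30,18]
#8 0xd6→b26/s2 L1-HIT; vc=[30,18]
#9 0xd7→b26/s2 L1-HIT; vc=[30,18]
#10 0xf1→b30/s2 VC-HIT; vc=[26,18]
#11 0xf3→b30/s2 L1-HIT; vc=[26,18]
#12 0xf3→b30/s2 L1-HIT; vc=[26,18]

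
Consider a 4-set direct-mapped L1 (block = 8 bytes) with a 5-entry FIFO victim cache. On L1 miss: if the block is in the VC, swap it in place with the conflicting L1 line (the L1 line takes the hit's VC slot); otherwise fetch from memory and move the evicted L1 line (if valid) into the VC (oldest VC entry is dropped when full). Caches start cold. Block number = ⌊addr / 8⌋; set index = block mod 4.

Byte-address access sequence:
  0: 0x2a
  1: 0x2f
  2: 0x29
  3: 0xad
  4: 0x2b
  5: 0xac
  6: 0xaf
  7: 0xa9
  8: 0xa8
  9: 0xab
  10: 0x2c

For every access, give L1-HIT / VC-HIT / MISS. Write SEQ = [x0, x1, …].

SEQ = [MISS, L1-HIT, L1-HIT, MISS, VC-HIT, VC-HIT, L1-HIT, L1-HIT, L1-HIT, L1-HIT, VC-HIT]

#0 0x2a→b5/s1 MISS; vc=[]
#1 0x2f→b5/s1 L1-HIT; vc=[]
#2 0x29→b5/s1 L1-HIT; vc=[]
#3 0xad→b21/s1 MISS; vc=[5]
#4 0x2b→b5/s1 VC-HIT; vc=[21]
#5 0xac→b21/s1 VC-HIT; vc=[5]
#6 0xaf→b21/s1 L1-HIT; vc=[5]
#7 0xa9→b21/s1 L1-HIT; vc=[5]
#8 0xa8→b21/s1 L1-HIT; vc=[5]
#9 0xab→b21/s1 L1-HIT; vc=[5]
#10 0x2c→b5/s1 VC-HIT; vc=[21]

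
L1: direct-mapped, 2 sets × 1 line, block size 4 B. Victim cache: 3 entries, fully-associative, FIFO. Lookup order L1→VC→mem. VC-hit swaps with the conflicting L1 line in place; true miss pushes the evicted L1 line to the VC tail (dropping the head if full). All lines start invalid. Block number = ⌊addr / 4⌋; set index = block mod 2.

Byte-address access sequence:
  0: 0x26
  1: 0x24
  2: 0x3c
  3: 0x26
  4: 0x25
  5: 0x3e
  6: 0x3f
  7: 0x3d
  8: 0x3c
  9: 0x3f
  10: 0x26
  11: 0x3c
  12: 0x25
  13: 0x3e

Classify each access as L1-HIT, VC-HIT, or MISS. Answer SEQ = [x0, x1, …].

SEQ = [MISS, L1-HIT, MISS, VC-HIT, L1-HIT, VC-HIT, L1-HIT, L1-HIT, L1-HIT, L1-HIT, VC-HIT, VC-HIT, VC-HIT, VC-HIT]

#0 0x26→b9/s1 MISS; vc=[]
#1 0x24→b9/s1 L1-HIT; vc=[]
#2 0x3c→b15/s1 MISS; vc=[9]
#3 0x26→b9/s1 VC-HIT; vc=[15]
#4 0x25→b9/s1 L1-HIT; vc=[15]
#5 0x3e→b15/s1 VC-HIT; vc=[9]
#6 0x3f→b15/s1 L1-HIT; vc=[9]
#7 0x3d→b15/s1 L1-HIT; vc=[9]
#8 0x3c→b15/s1 L1-HIT; vc=[9]
#9 0x3f→b15/s1 L1-HIT; vc=[9]
#10 0x26→b9/s1 VC-HIT; vc=[15]
#11 0x3c→b15/s1 VC-HIT; vc=[9]
#12 0x25→b9/s1 VC-HIT; vc=[15]
#13 0x3e→b15/s1 VC-HIT; vc=[9]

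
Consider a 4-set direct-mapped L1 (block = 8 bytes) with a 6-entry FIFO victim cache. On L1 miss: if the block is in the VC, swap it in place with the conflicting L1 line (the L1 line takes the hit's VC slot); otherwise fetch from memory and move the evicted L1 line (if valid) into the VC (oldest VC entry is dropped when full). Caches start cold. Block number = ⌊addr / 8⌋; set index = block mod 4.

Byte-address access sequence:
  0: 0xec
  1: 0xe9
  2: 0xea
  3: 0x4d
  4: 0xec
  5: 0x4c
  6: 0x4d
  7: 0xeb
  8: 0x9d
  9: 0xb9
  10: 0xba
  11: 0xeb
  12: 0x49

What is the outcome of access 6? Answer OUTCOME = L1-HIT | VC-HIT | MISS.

OUTCOME = L1-HIT

#0 0xec→b29/s1 MISS; vc=[]
#1 0xe9→b29/s1 L1-HIT; vc=[]
#2 0xea→b29/s1 L1-HIT; vc=[]
#3 0x4d→b9/s1 MISS; vc=[29]
#4 0xec→b29/s1 VC-HIT; vc=[9]
#5 0x4c→b9/s1 VC-HIT; vc=[29]
#6 0x4d→b9/s1 L1-HIT; vc=[29]
#7 0xeb→b29/s1 VC-HIT; vc=[9]
#8 0x9d→b19/s3 MISS; vc=[9]
#9 0xb9→b23/s3 MISS; vc=[9,19]
#10 0xba→b23/s3 L1-HIT; vc=[9,19]
#11 0xeb→b29/s1 L1-HIT; vc=[9,19]
#12 0x49→b9/s1 VC-HIT; vc=[29,19]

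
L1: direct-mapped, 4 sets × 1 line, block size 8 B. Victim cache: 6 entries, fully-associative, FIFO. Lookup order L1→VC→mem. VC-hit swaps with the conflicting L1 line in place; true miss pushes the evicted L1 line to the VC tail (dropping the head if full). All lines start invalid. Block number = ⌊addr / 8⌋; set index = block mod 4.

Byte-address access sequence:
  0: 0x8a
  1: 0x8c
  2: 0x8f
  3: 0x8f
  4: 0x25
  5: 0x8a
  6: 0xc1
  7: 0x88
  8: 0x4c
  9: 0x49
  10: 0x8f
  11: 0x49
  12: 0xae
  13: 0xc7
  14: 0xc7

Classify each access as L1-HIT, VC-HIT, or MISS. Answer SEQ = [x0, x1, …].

SEQ = [MISS, L1-HIT, L1-HIT, L1-HIT, MISS, L1-HIT, MISS, L1-HIT, MISS, L1-HIT, VC-HIT, VC-HIT, MISS, L1-HIT, L1-HIT]

0: 0x8a (blk 17, set 1) → MISS  vc=[]
1: 0x8c (blk 17, set 1) → L1-HIT  vc=[]
2: 0x8f (blk 17, set 1) → L1-HIT  vc=[]
3: 0x8f (blk 17, set 1) → L1-HIT  vc=[]
4: 0x25 (blk 4, set 0) → MISS  vc=[]
5: 0x8a (blk 17, set 1) → L1-HIT  vc=[]
6: 0xc1 (blk 24, set 0) → MISS  vc=[4]
7: 0x88 (blk 17, set 1) → L1-HIT  vc=[4]
8: 0x4c (blk 9, set 1) → MISS  vc=[4, 17]
9: 0x49 (blk 9, set 1) → L1-HIT  vc=[4, 17]
10: 0x8f (blk 17, set 1) → VC-HIT  vc=[4, 9]
11: 0x49 (blk 9, set 1) → VC-HIT  vc=[4, 17]
12: 0xae (blk 21, set 1) → MISS  vc=[4, 17, 9]
13: 0xc7 (blk 24, set 0) → L1-HIT  vc=[4, 17, 9]
14: 0xc7 (blk 24, set 0) → L1-HIT  vc=[4, 17, 9]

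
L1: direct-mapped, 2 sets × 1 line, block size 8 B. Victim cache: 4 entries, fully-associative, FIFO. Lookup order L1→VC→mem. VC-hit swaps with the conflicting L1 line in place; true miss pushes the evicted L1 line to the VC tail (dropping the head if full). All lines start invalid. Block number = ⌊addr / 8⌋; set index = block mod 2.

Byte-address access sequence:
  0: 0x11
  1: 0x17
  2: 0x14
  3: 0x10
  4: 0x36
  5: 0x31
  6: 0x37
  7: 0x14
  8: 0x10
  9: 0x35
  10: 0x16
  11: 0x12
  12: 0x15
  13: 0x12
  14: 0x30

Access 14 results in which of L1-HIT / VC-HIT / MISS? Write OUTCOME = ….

#0 0x11→b2/s0 MISS; vc=[]
#1 0x17→b2/s0 L1-HIT; vc=[]
#2 0x14→b2/s0 L1-HIT; vc=[]
#3 0x10→b2/s0 L1-HIT; vc=[]
#4 0x36→b6/s0 MISS; vc=[2]
#5 0x31→b6/s0 L1-HIT; vc=[2]
#6 0x37→b6/s0 L1-HIT; vc=[2]
#7 0x14→b2/s0 VC-HIT; vc=[6]
#8 0x10→b2/s0 L1-HIT; vc=[6]
#9 0x35→b6/s0 VC-HIT; vc=[2]
#10 0x16→b2/s0 VC-HIT; vc=[6]
#11 0x12→b2/s0 L1-HIT; vc=[6]
#12 0x15→b2/s0 L1-HIT; vc=[6]
#13 0x12→b2/s0 L1-HIT; vc=[6]
#14 0x30→b6/s0 VC-HIT; vc=[2]

OUTCOME = VC-HIT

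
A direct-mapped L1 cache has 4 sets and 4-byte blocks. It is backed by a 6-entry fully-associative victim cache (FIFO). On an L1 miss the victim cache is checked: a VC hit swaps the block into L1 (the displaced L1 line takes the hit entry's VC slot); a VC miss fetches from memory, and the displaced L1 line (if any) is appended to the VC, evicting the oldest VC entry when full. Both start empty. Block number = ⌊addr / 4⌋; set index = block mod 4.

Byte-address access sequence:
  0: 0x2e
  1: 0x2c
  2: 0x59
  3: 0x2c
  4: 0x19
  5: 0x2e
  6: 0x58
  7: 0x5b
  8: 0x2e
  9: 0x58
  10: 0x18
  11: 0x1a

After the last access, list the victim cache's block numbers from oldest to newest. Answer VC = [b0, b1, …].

VC = [22]

  [0] addr=0x2e blk=11 s=3: MISS | VC []
  [1] addr=0x2c blk=11 s=3: L1-HIT | VC []
  [2] addr=0x59 blk=22 s=2: MISS | VC []
  [3] addr=0x2c blk=11 s=3: L1-HIT | VC []
  [4] addr=0x19 blk=6 s=2: MISS | VC [22]
  [5] addr=0x2e blk=11 s=3: L1-HIT | VC [22]
  [6] addr=0x58 blk=22 s=2: VC-HIT | VC [6]
  [7] addr=0x5b blk=22 s=2: L1-HIT | VC [6]
  [8] addr=0x2e blk=11 s=3: L1-HIT | VC [6]
  [9] addr=0x58 blk=22 s=2: L1-HIT | VC [6]
  [10] addr=0x18 blk=6 s=2: VC-HIT | VC [22]
  [11] addr=0x1a blk=6 s=2: L1-HIT | VC [22]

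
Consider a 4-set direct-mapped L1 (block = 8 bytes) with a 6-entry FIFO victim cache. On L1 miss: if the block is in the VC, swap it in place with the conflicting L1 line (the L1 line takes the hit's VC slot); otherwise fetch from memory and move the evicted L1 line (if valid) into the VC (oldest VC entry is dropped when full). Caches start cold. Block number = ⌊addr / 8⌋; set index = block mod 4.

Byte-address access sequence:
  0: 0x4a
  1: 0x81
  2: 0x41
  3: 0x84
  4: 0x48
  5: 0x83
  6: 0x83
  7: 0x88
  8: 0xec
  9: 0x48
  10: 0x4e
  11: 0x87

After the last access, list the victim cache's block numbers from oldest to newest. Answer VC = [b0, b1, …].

VC = [8, 29, 17]

#0 0x4a→b9/s1 MISS; vc=[]
#1 0x81→b16/s0 MISS; vc=[]
#2 0x41→b8/s0 MISS; vc=[16]
#3 0x84→b16/s0 VC-HIT; vc=[8]
#4 0x48→b9/s1 L1-HIT; vc=[8]
#5 0x83→b16/s0 L1-HIT; vc=[8]
#6 0x83→b16/s0 L1-HIT; vc=[8]
#7 0x88→b17/s1 MISS; vc=[8,9]
#8 0xec→b29/s1 MISS; vc=[8,9,17]
#9 0x48→b9/s1 VC-HIT; vc=[8,29,17]
#10 0x4e→b9/s1 L1-HIT; vc=[8,29,17]
#11 0x87→b16/s0 L1-HIT; vc=[8,29,17]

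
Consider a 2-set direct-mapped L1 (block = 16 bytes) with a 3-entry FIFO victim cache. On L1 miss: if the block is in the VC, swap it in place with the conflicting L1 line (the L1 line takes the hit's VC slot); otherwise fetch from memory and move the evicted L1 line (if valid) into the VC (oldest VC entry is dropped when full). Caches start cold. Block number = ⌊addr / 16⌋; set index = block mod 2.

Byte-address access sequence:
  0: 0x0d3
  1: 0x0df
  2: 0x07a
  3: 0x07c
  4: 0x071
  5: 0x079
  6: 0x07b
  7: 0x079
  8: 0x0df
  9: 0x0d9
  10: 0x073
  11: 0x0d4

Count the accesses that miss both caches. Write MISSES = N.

MISSES = 2

#0 0xd3→b13/s1 MISS; vc=[]
#1 0xdf→b13/s1 L1-HIT; vc=[]
#2 0x7a→b7/s1 MISS; vc=[13]
#3 0x7c→b7/s1 L1-HIT; vc=[13]
#4 0x71→b7/s1 L1-HIT; vc=[13]
#5 0x79→b7/s1 L1-HIT; vc=[13]
#6 0x7b→b7/s1 L1-HIT; vc=[13]
#7 0x79→b7/s1 L1-HIT; vc=[13]
#8 0xdf→b13/s1 VC-HIT; vc=[7]
#9 0xd9→b13/s1 L1-HIT; vc=[7]
#10 0x73→b7/s1 VC-HIT; vc=[13]
#11 0xd4→b13/s1 VC-HIT; vc=[7]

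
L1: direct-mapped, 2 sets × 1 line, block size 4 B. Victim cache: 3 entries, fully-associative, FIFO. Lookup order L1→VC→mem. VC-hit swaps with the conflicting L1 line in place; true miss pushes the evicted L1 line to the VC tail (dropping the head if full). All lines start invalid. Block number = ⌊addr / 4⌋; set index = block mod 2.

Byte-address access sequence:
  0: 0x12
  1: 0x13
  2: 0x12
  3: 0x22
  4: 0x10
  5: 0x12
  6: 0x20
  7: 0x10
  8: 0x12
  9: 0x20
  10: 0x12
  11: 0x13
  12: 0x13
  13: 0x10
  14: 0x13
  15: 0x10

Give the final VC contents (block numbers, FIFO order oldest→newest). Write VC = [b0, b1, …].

0: 0x12 (blk 4, set 0) → MISS  vc=[]
1: 0x13 (blk 4, set 0) → L1-HIT  vc=[]
2: 0x12 (blk 4, set 0) → L1-HIT  vc=[]
3: 0x22 (blk 8, set 0) → MISS  vc=[4]
4: 0x10 (blk 4, set 0) → VC-HIT  vc=[8]
5: 0x12 (blk 4, set 0) → L1-HIT  vc=[8]
6: 0x20 (blk 8, set 0) → VC-HIT  vc=[4]
7: 0x10 (blk 4, set 0) → VC-HIT  vc=[8]
8: 0x12 (blk 4, set 0) → L1-HIT  vc=[8]
9: 0x20 (blk 8, set 0) → VC-HIT  vc=[4]
10: 0x12 (blk 4, set 0) → VC-HIT  vc=[8]
11: 0x13 (blk 4, set 0) → L1-HIT  vc=[8]
12: 0x13 (blk 4, set 0) → L1-HIT  vc=[8]
13: 0x10 (blk 4, set 0) → L1-HIT  vc=[8]
14: 0x13 (blk 4, set 0) → L1-HIT  vc=[8]
15: 0x10 (blk 4, set 0) → L1-HIT  vc=[8]

VC = [8]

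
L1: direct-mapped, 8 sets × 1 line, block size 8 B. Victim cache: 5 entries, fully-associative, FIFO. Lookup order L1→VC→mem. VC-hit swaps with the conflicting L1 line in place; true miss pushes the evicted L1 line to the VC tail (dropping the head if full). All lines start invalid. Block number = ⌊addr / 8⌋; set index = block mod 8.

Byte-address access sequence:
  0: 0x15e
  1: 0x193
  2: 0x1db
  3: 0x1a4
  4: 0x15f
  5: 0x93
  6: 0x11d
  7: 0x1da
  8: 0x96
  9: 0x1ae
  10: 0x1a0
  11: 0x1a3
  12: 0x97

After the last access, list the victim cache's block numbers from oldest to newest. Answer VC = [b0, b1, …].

VC = [35, 50, 43]

#0 0x15e→b43/s3 MISS; vc=[]
#1 0x193→b50/s2 MISS; vc=[]
#2 0x1db→b59/s3 MISS; vc=[43]
#3 0x1a4→b52/s4 MISS; vc=[43]
#4 0x15f→b43/s3 VC-HIT; vc=[59]
#5 0x93→b18/s2 MISS; vc=[59,50]
#6 0x11d→b35/s3 MISS; vc=[59,50,43]
#7 0x1da→b59/s3 VC-HIT; vc=[35,50,43]
#8 0x96→b18/s2 L1-HIT; vc=[35,50,43]
#9 0x1ae→b53/s5 MISS; vc=[35,50,43]
#10 0x1a0→b52/s4 L1-HIT; vc=[35,50,43]
#11 0x1a3→b52/s4 L1-HIT; vc=[35,50,43]
#12 0x97→b18/s2 L1-HIT; vc=[35,50,43]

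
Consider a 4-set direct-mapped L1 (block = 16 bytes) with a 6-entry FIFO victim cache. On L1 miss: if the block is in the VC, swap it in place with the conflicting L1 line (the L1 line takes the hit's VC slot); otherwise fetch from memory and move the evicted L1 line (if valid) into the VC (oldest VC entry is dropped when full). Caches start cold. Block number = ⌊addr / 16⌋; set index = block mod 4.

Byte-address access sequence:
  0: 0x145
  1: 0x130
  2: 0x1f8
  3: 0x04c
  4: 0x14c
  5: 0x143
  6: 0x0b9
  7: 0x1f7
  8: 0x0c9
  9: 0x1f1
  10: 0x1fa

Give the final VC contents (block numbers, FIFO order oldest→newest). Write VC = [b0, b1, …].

VC = [19, 4, 11, 20]

#0 0x145→b20/s0 MISS; vc=[]
#1 0x130→b19/s3 MISS; vc=[]
#2 0x1f8→b31/s3 MISS; vc=[19]
#3 0x4c→b4/s0 MISS; vc=[19,20]
#4 0x14c→b20/s0 VC-HIT; vc=[19,4]
#5 0x143→b20/s0 L1-HIT; vc=[19,4]
#6 0xb9→b11/s3 MISS; vc=[19,4,31]
#7 0x1f7→b31/s3 VC-HIT; vc=[19,4,11]
#8 0xc9→b12/s0 MISS; vc=[19,4,11,20]
#9 0x1f1→b31/s3 L1-HIT; vc=[19,4,11,20]
#10 0x1fa→b31/s3 L1-HIT; vc=[19,4,11,20]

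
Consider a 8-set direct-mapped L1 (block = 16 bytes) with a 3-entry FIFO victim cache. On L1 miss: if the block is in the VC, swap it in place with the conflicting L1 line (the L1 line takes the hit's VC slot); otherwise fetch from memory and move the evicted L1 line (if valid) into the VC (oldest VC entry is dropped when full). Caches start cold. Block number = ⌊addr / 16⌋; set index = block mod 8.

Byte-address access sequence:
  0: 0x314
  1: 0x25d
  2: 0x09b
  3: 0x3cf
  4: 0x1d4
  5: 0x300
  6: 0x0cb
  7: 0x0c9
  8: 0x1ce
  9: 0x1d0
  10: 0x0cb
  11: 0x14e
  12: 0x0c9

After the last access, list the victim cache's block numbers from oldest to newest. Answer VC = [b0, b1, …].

VC = [60, 28, 20]

0: 0x314 (blk 49, set 1) → MISS  vc=[]
1: 0x25d (blk 37, set 5) → MISS  vc=[]
2: 0x9b (blk 9, set 1) → MISS  vc=[49]
3: 0x3cf (blk 60, set 4) → MISS  vc=[49]
4: 0x1d4 (blk 29, set 5) → MISS  vc=[49, 37]
5: 0x300 (blk 48, set 0) → MISS  vc=[49, 37]
6: 0xcb (blk 12, set 4) → MISS  vc=[49, 37, 60]
7: 0xc9 (blk 12, set 4) → L1-HIT  vc=[49, 37, 60]
8: 0x1ce (blk 28, set 4) → MISS  vc=[37, 60, 12]
9: 0x1d0 (blk 29, set 5) → L1-HIT  vc=[37, 60, 12]
10: 0xcb (blk 12, set 4) → VC-HIT  vc=[37, 60, 28]
11: 0x14e (blk 20, set 4) → MISS  vc=[60, 28, 12]
12: 0xc9 (blk 12, set 4) → VC-HIT  vc=[60, 28, 20]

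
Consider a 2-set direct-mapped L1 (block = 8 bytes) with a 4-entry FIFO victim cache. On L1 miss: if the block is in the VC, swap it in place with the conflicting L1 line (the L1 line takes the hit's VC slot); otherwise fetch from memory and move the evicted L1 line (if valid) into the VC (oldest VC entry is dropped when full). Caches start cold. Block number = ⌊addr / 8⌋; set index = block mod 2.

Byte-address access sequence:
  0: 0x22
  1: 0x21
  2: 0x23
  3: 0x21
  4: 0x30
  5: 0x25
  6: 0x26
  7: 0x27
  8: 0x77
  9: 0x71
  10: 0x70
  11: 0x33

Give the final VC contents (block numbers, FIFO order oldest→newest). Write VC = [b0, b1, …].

VC = [14, 4]

#0 0x22→b4/s0 MISS; vc=[]
#1 0x21→b4/s0 L1-HIT; vc=[]
#2 0x23→b4/s0 L1-HIT; vc=[]
#3 0x21→b4/s0 L1-HIT; vc=[]
#4 0x30→b6/s0 MISS; vc=[4]
#5 0x25→b4/s0 VC-HIT; vc=[6]
#6 0x26→b4/s0 L1-HIT; vc=[6]
#7 0x27→b4/s0 L1-HIT; vc=[6]
#8 0x77→b14/s0 MISS; vc=[6,4]
#9 0x71→b14/s0 L1-HIT; vc=[6,4]
#10 0x70→b14/s0 L1-HIT; vc=[6,4]
#11 0x33→b6/s0 VC-HIT; vc=[14,4]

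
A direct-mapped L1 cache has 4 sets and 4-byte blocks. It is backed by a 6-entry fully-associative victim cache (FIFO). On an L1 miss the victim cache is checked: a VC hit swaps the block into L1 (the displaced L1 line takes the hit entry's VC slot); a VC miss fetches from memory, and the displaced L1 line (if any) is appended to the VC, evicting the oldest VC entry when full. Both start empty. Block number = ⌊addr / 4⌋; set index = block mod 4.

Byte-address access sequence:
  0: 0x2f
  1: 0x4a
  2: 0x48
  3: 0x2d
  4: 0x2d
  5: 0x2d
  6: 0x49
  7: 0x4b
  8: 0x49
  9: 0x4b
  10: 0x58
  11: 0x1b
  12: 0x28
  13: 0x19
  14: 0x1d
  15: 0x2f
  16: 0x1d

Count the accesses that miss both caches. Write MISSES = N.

MISSES = 6

0: 0x2f (blk 11, set 3) → MISS  vc=[]
1: 0x4a (blk 18, set 2) → MISS  vc=[]
2: 0x48 (blk 18, set 2) → L1-HIT  vc=[]
3: 0x2d (blk 11, set 3) → L1-HIT  vc=[]
4: 0x2d (blk 11, set 3) → L1-HIT  vc=[]
5: 0x2d (blk 11, set 3) → L1-HIT  vc=[]
6: 0x49 (blk 18, set 2) → L1-HIT  vc=[]
7: 0x4b (blk 18, set 2) → L1-HIT  vc=[]
8: 0x49 (blk 18, set 2) → L1-HIT  vc=[]
9: 0x4b (blk 18, set 2) → L1-HIT  vc=[]
10: 0x58 (blk 22, set 2) → MISS  vc=[18]
11: 0x1b (blk 6, set 2) → MISS  vc=[18, 22]
12: 0x28 (blk 10, set 2) → MISS  vc=[18, 22, 6]
13: 0x19 (blk 6, set 2) → VC-HIT  vc=[18, 22, 10]
14: 0x1d (blk 7, set 3) → MISS  vc=[18, 22, 10, 11]
15: 0x2f (blk 11, set 3) → VC-HIT  vc=[18, 22, 10, 7]
16: 0x1d (blk 7, set 3) → VC-HIT  vc=[18, 22, 10, 11]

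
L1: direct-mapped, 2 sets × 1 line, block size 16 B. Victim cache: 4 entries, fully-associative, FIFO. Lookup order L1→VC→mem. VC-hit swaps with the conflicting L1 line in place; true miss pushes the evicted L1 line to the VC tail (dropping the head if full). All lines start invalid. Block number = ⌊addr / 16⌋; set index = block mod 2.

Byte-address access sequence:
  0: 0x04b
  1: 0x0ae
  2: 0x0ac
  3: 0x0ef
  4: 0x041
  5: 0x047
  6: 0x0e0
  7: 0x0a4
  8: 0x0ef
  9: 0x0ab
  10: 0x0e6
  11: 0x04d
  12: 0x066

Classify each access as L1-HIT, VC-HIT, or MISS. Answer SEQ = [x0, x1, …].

  [0] addr=0x4b blk=4 s=0: MISS | VC []
  [1] addr=0xae blk=10 s=0: MISS | VC [4]
  [2] addr=0xac blk=10 s=0: L1-HIT | VC [4]
  [3] addr=0xef blk=14 s=0: MISS | VC [4, 10]
  [4] addr=0x41 blk=4 s=0: VC-HIT | VC [14, 10]
  [5] addr=0x47 blk=4 s=0: L1-HIT | VC [14, 10]
  [6] addr=0xe0 blk=14 s=0: VC-HIT | VC [4, 10]
  [7] addr=0xa4 blk=10 s=0: VC-HIT | VC [4, 14]
  [8] addr=0xef blk=14 s=0: VC-HIT | VC [4, 10]
  [9] addr=0xab blk=10 s=0: VC-HIT | VC [4, 14]
  [10] addr=0xe6 blk=14 s=0: VC-HIT | VC [4, 10]
  [11] addr=0x4d blk=4 s=0: VC-HIT | VC [14, 10]
  [12] addr=0x66 blk=6 s=0: MISS | VC [14, 10, 4]

SEQ = [MISS, MISS, L1-HIT, MISS, VC-HIT, L1-HIT, VC-HIT, VC-HIT, VC-HIT, VC-HIT, VC-HIT, VC-HIT, MISS]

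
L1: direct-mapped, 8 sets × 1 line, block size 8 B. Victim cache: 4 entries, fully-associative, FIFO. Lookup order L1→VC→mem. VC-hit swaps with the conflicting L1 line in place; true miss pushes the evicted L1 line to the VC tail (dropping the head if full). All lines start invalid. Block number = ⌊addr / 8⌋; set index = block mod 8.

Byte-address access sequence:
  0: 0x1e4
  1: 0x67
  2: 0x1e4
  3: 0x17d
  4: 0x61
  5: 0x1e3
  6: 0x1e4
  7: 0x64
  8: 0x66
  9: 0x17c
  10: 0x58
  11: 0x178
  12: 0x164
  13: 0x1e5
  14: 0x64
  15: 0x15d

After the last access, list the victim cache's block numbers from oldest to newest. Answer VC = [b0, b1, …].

VC = [44, 60, 11]

0: 0x1e4 (blk 60, set 4) → MISS  vc=[]
1: 0x67 (blk 12, set 4) → MISS  vc=[60]
2: 0x1e4 (blk 60, set 4) → VC-HIT  vc=[12]
3: 0x17d (blk 47, set 7) → MISS  vc=[12]
4: 0x61 (blk 12, set 4) → VC-HIT  vc=[60]
5: 0x1e3 (blk 60, set 4) → VC-HIT  vc=[12]
6: 0x1e4 (blk 60, set 4) → L1-HIT  vc=[12]
7: 0x64 (blk 12, set 4) → VC-HIT  vc=[60]
8: 0x66 (blk 12, set 4) → L1-HIT  vc=[60]
9: 0x17c (blk 47, set 7) → L1-HIT  vc=[60]
10: 0x58 (blk 11, set 3) → MISS  vc=[60]
11: 0x178 (blk 47, set 7) → L1-HIT  vc=[60]
12: 0x164 (blk 44, set 4) → MISS  vc=[60, 12]
13: 0x1e5 (blk 60, set 4) → VC-HIT  vc=[44, 12]
14: 0x64 (blk 12, set 4) → VC-HIT  vc=[44, 60]
15: 0x15d (blk 43, set 3) → MISS  vc=[44, 60, 11]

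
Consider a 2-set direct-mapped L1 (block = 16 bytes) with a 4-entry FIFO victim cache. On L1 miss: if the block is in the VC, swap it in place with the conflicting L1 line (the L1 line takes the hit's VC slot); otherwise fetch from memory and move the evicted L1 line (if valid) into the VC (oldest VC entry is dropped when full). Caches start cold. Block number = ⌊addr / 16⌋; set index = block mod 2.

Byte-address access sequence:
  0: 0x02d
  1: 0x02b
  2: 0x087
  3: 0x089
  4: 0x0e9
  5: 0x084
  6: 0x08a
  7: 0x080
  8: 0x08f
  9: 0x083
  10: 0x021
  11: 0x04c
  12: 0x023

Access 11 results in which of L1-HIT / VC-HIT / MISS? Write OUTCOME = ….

0: 0x2d (blk 2, set 0) → MISS  vc=[]
1: 0x2b (blk 2, set 0) → L1-HIT  vc=[]
2: 0x87 (blk 8, set 0) → MISS  vc=[2]
3: 0x89 (blk 8, set 0) → L1-HIT  vc=[2]
4: 0xe9 (blk 14, set 0) → MISS  vc=[2, 8]
5: 0x84 (blk 8, set 0) → VC-HIT  vc=[2, 14]
6: 0x8a (blk 8, set 0) → L1-HIT  vc=[2, 14]
7: 0x80 (blk 8, set 0) → L1-HIT  vc=[2, 14]
8: 0x8f (blk 8, set 0) → L1-HIT  vc=[2, 14]
9: 0x83 (blk 8, set 0) → L1-HIT  vc=[2, 14]
10: 0x21 (blk 2, set 0) → VC-HIT  vc=[8, 14]
11: 0x4c (blk 4, set 0) → MISS  vc=[8, 14, 2]
12: 0x23 (blk 2, set 0) → VC-HIT  vc=[8, 14, 4]

OUTCOME = MISS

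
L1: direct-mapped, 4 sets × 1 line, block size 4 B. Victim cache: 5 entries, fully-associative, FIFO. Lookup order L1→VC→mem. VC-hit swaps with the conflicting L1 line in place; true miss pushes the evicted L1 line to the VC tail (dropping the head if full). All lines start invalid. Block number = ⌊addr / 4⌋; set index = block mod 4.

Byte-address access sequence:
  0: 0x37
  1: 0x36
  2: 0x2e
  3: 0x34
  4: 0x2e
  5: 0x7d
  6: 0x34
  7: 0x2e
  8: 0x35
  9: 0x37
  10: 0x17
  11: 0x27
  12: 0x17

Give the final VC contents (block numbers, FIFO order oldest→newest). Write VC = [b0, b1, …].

VC = [31, 13, 9]

  [0] addr=0x37 blk=13 s=1: MISS | VC []
  [1] addr=0x36 blk=13 s=1: L1-HIT | VC []
  [2] addr=0x2e blk=11 s=3: MISS | VC []
  [3] addr=0x34 blk=13 s=1: L1-HIT | VC []
  [4] addr=0x2e blk=11 s=3: L1-HIT | VC []
  [5] addr=0x7d blk=31 s=3: MISS | VC [11]
  [6] addr=0x34 blk=13 s=1: L1-HIT | VC [11]
  [7] addr=0x2e blk=11 s=3: VC-HIT | VC [31]
  [8] addr=0x35 blk=13 s=1: L1-HIT | VC [31]
  [9] addr=0x37 blk=13 s=1: L1-HIT | VC [31]
  [10] addr=0x17 blk=5 s=1: MISS | VC [31, 13]
  [11] addr=0x27 blk=9 s=1: MISS | VC [31, 13, 5]
  [12] addr=0x17 blk=5 s=1: VC-HIT | VC [31, 13, 9]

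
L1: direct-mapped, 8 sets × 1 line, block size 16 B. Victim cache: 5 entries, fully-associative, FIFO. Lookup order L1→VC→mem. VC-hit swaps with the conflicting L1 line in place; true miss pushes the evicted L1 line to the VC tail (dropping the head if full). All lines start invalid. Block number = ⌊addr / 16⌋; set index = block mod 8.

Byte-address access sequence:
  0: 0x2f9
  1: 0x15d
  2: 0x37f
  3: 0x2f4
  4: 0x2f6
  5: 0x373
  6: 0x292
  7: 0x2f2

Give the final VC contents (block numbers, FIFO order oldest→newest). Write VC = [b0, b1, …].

0: 0x2f9 (blk 47, set 7) → MISS  vc=[]
1: 0x15d (blk 21, set 5) → MISS  vc=[]
2: 0x37f (blk 55, set 7) → MISS  vc=[47]
3: 0x2f4 (blk 47, set 7) → VC-HIT  vc=[55]
4: 0x2f6 (blk 47, set 7) → L1-HIT  vc=[55]
5: 0x373 (blk 55, set 7) → VC-HIT  vc=[47]
6: 0x292 (blk 41, set 1) → MISS  vc=[47]
7: 0x2f2 (blk 47, set 7) → VC-HIT  vc=[55]

VC = [55]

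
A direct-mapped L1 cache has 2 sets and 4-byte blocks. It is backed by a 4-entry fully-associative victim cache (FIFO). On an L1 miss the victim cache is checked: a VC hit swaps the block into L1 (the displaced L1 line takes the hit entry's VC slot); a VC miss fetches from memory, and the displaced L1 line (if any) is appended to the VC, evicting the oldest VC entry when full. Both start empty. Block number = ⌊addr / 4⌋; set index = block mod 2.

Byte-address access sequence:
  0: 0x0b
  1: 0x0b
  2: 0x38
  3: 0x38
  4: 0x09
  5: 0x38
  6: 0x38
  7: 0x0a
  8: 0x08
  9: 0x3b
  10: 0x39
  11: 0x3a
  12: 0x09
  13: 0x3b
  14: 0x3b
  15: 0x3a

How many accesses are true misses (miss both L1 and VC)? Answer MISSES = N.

MISSES = 2

#0 0xb→b2/s0 MISS; vc=[]
#1 0xb→b2/s0 L1-HIT; vc=[]
#2 0x38→b14/s0 MISS; vc=[2]
#3 0x38→b14/s0 L1-HIT; vc=[2]
#4 0x9→b2/s0 VC-HIT; vc=[14]
#5 0x38→b14/s0 VC-HIT; vc=[2]
#6 0x38→b14/s0 L1-HIT; vc=[2]
#7 0xa→b2/s0 VC-HIT; vc=[14]
#8 0x8→b2/s0 L1-HIT; vc=[14]
#9 0x3b→b14/s0 VC-HIT; vc=[2]
#10 0x39→b14/s0 L1-HIT; vc=[2]
#11 0x3a→b14/s0 L1-HIT; vc=[2]
#12 0x9→b2/s0 VC-HIT; vc=[14]
#13 0x3b→b14/s0 VC-HIT; vc=[2]
#14 0x3b→b14/s0 L1-HIT; vc=[2]
#15 0x3a→b14/s0 L1-HIT; vc=[2]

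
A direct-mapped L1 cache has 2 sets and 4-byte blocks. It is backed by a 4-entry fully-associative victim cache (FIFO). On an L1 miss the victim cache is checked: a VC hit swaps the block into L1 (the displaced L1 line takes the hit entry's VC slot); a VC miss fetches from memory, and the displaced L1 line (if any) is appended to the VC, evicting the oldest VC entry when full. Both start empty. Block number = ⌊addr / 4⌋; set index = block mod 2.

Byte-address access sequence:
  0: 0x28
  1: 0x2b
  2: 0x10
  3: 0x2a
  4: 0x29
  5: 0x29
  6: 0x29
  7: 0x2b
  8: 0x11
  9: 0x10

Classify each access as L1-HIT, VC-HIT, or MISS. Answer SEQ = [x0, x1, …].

  [0] addr=0x28 blk=10 s=0: MISS | VC []
  [1] addr=0x2b blk=10 s=0: L1-HIT | VC []
  [2] addr=0x10 blk=4 s=0: MISS | VC [10]
  [3] addr=0x2a blk=10 s=0: VC-HIT | VC [4]
  [4] addr=0x29 blk=10 s=0: L1-HIT | VC [4]
  [5] addr=0x29 blk=10 s=0: L1-HIT | VC [4]
  [6] addr=0x29 blk=10 s=0: L1-HIT | VC [4]
  [7] addr=0x2b blk=10 s=0: L1-HIT | VC [4]
  [8] addr=0x11 blk=4 s=0: VC-HIT | VC [10]
  [9] addr=0x10 blk=4 s=0: L1-HIT | VC [10]

SEQ = [MISS, L1-HIT, MISS, VC-HIT, L1-HIT, L1-HIT, L1-HIT, L1-HIT, VC-HIT, L1-HIT]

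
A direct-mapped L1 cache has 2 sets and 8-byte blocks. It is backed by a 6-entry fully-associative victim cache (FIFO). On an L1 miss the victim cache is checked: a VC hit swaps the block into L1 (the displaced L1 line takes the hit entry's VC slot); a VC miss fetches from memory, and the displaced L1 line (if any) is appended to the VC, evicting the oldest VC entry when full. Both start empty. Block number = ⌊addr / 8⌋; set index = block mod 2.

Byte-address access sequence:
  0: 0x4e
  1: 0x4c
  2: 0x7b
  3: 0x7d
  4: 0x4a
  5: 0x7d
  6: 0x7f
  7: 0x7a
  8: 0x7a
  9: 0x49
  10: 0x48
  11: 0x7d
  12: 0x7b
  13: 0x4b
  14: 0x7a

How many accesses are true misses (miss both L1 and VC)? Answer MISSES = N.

  [0] addr=0x4e blk=9 s=1: MISS | VC []
  [1] addr=0x4c blk=9 s=1: L1-HIT | VC []
  [2] addr=0x7b blk=15 s=1: MISS | VC [9]
  [3] addr=0x7d blk=15 s=1: L1-HIT | VC [9]
  [4] addr=0x4a blk=9 s=1: VC-HIT | VC [15]
  [5] addr=0x7d blk=15 s=1: VC-HIT | VC [9]
  [6] addr=0x7f blk=15 s=1: L1-HIT | VC [9]
  [7] addr=0x7a blk=15 s=1: L1-HIT | VC [9]
  [8] addr=0x7a blk=15 s=1: L1-HIT | VC [9]
  [9] addr=0x49 blk=9 s=1: VC-HIT | VC [15]
  [10] addr=0x48 blk=9 s=1: L1-HIT | VC [15]
  [11] addr=0x7d blk=15 s=1: VC-HIT | VC [9]
  [12] addr=0x7b blk=15 s=1: L1-HIT | VC [9]
  [13] addr=0x4b blk=9 s=1: VC-HIT | VC [15]
  [14] addr=0x7a blk=15 s=1: VC-HIT | VC [9]

MISSES = 2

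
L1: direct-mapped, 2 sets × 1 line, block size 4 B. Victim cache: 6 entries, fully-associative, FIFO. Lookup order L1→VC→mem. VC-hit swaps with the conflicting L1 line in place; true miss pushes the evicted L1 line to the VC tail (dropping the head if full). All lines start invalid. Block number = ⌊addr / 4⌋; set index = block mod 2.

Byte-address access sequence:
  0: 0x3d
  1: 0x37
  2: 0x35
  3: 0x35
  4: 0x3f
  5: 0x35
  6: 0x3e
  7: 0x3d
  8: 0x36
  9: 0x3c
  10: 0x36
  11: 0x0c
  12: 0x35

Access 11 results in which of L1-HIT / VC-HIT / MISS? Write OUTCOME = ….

OUTCOME = MISS

0: 0x3d (blk 15, set 1) → MISS  vc=[]
1: 0x37 (blk 13, set 1) → MISS  vc=[15]
2: 0x35 (blk 13, set 1) → L1-HIT  vc=[15]
3: 0x35 (blk 13, set 1) → L1-HIT  vc=[15]
4: 0x3f (blk 15, set 1) → VC-HIT  vc=[13]
5: 0x35 (blk 13, set 1) → VC-HIT  vc=[15]
6: 0x3e (blk 15, set 1) → VC-HIT  vc=[13]
7: 0x3d (blk 15, set 1) → L1-HIT  vc=[13]
8: 0x36 (blk 13, set 1) → VC-HIT  vc=[15]
9: 0x3c (blk 15, set 1) → VC-HIT  vc=[13]
10: 0x36 (blk 13, set 1) → VC-HIT  vc=[15]
11: 0xc (blk 3, set 1) → MISS  vc=[15, 13]
12: 0x35 (blk 13, set 1) → VC-HIT  vc=[15, 3]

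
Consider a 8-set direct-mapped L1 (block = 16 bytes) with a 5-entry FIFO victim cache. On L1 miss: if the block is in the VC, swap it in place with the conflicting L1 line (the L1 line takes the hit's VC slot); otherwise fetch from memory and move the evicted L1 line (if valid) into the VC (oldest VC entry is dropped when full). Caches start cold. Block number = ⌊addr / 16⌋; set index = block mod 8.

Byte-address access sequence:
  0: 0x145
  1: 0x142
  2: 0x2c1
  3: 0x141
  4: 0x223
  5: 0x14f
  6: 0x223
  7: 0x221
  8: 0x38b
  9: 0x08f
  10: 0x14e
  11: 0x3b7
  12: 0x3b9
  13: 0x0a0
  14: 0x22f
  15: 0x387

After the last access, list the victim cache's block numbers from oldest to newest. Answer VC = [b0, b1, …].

  [0] addr=0x145 blk=20 s=4: MISS | VC []
  [1] addr=0x142 blk=20 s=4: L1-HIT | VC []
  [2] addr=0x2c1 blk=44 s=4: MISS | VC [20]
  [3] addr=0x141 blk=20 s=4: VC-HIT | VC [44]
  [4] addr=0x223 blk=34 s=2: MISS | VC [44]
  [5] addr=0x14f blk=20 s=4: L1-HIT | VC [44]
  [6] addr=0x223 blk=34 s=2: L1-HIT | VC [44]
  [7] addr=0x221 blk=34 s=2: L1-HIT | VC [44]
  [8] addr=0x38b blk=56 s=0: MISS | VC [44]
  [9] addr=0x8f blk=8 s=0: MISS | VC [44, 56]
  [10] addr=0x14e blk=20 s=4: L1-HIT | VC [44, 56]
  [11] addr=0x3b7 blk=59 s=3: MISS | VC [44, 56]
  [12] addr=0x3b9 blk=59 s=3: L1-HIT | VC [44, 56]
  [13] addr=0xa0 blk=10 s=2: MISS | VC [44, 56, 34]
  [14] addr=0x22f blk=34 s=2: VC-HIT | VC [44, 56, 10]
  [15] addr=0x387 blk=56 s=0: VC-HIT | VC [44, 8, 10]

VC = [44, 8, 10]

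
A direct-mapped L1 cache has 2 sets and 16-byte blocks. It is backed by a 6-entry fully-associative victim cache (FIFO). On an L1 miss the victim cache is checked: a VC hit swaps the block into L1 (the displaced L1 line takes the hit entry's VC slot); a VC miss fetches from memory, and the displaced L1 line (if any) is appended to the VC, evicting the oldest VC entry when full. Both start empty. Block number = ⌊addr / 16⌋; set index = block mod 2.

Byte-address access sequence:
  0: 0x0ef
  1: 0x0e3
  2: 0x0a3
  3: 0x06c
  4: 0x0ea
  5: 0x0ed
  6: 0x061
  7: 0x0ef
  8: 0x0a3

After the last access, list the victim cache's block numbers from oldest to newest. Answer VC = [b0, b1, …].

  [0] addr=0xef blk=14 s=0: MISS | VC []
  [1] addr=0xe3 blk=14 s=0: L1-HIT | VC []
  [2] addr=0xa3 blk=10 s=0: MISS | VC [14]
  [3] addr=0x6c blk=6 s=0: MISS | VC [14, 10]
  [4] addr=0xea blk=14 s=0: VC-HIT | VC [6, 10]
  [5] addr=0xed blk=14 s=0: L1-HIT | VC [6, 10]
  [6] addr=0x61 blk=6 s=0: VC-HIT | VC [14, 10]
  [7] addr=0xef blk=14 s=0: VC-HIT | VC [6, 10]
  [8] addr=0xa3 blk=10 s=0: VC-HIT | VC [6, 14]

VC = [6, 14]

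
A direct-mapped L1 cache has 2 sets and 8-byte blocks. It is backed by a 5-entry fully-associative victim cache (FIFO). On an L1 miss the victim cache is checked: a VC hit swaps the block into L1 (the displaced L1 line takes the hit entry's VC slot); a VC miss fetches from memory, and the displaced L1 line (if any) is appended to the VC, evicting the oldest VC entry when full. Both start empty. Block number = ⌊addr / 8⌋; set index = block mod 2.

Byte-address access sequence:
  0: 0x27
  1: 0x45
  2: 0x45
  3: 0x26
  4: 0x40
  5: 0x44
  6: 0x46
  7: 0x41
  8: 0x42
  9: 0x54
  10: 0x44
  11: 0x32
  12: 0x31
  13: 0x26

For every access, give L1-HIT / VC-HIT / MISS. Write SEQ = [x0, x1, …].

0: 0x27 (blk 4, set 0) → MISS  vc=[]
1: 0x45 (blk 8, set 0) → MISS  vc=[4]
2: 0x45 (blk 8, set 0) → L1-HIT  vc=[4]
3: 0x26 (blk 4, set 0) → VC-HIT  vc=[8]
4: 0x40 (blk 8, set 0) → VC-HIT  vc=[4]
5: 0x44 (blk 8, set 0) → L1-HIT  vc=[4]
6: 0x46 (blk 8, set 0) → L1-HIT  vc=[4]
7: 0x41 (blk 8, set 0) → L1-HIT  vc=[4]
8: 0x42 (blk 8, set 0) → L1-HIT  vc=[4]
9: 0x54 (blk 10, set 0) → MISS  vc=[4, 8]
10: 0x44 (blk 8, set 0) → VC-HIT  vc=[4, 10]
11: 0x32 (blk 6, set 0) → MISS  vc=[4, 10, 8]
12: 0x31 (blk 6, set 0) → L1-HIT  vc=[4, 10, 8]
13: 0x26 (blk 4, set 0) → VC-HIT  vc=[6, 10, 8]

SEQ = [MISS, MISS, L1-HIT, VC-HIT, VC-HIT, L1-HIT, L1-HIT, L1-HIT, L1-HIT, MISS, VC-HIT, MISS, L1-HIT, VC-HIT]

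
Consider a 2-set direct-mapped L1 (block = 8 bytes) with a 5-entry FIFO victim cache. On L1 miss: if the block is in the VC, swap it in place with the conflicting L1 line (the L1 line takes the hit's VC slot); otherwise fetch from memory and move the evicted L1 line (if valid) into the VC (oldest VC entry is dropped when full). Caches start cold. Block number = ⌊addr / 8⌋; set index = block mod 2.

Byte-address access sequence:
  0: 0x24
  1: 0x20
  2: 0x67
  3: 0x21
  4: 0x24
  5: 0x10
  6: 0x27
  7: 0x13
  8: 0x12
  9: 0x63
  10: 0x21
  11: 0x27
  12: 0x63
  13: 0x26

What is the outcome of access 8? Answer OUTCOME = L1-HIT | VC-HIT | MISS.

0: 0x24 (blk 4, set 0) → MISS  vc=[]
1: 0x20 (blk 4, set 0) → L1-HIT  vc=[]
2: 0x67 (blk 12, set 0) → MISS  vc=[4]
3: 0x21 (blk 4, set 0) → VC-HIT  vc=[12]
4: 0x24 (blk 4, set 0) → L1-HIT  vc=[12]
5: 0x10 (blk 2, set 0) → MISS  vc=[12, 4]
6: 0x27 (blk 4, set 0) → VC-HIT  vc=[12, 2]
7: 0x13 (blk 2, set 0) → VC-HIT  vc=[12, 4]
8: 0x12 (blk 2, set 0) → L1-HIT  vc=[12, 4]
9: 0x63 (blk 12, set 0) → VC-HIT  vc=[2, 4]
10: 0x21 (blk 4, set 0) → VC-HIT  vc=[2, 12]
11: 0x27 (blk 4, set 0) → L1-HIT  vc=[2, 12]
12: 0x63 (blk 12, set 0) → VC-HIT  vc=[2, 4]
13: 0x26 (blk 4, set 0) → VC-HIT  vc=[2, 12]

OUTCOME = L1-HIT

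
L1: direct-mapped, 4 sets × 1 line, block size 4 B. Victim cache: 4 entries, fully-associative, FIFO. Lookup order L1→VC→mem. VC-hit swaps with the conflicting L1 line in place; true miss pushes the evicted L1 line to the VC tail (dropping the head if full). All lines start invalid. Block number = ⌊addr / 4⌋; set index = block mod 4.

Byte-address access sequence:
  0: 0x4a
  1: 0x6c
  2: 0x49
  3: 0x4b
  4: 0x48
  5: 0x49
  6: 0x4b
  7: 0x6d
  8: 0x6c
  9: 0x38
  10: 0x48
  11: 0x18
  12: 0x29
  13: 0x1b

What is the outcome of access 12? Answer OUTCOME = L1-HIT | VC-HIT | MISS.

OUTCOME = MISS

0: 0x4a (blk 18, set 2) → MISS  vc=[]
1: 0x6c (blk 27, set 3) → MISS  vc=[]
2: 0x49 (blk 18, set 2) → L1-HIT  vc=[]
3: 0x4b (blk 18, set 2) → L1-HIT  vc=[]
4: 0x48 (blk 18, set 2) → L1-HIT  vc=[]
5: 0x49 (blk 18, set 2) → L1-HIT  vc=[]
6: 0x4b (blk 18, set 2) → L1-HIT  vc=[]
7: 0x6d (blk 27, set 3) → L1-HIT  vc=[]
8: 0x6c (blk 27, set 3) → L1-HIT  vc=[]
9: 0x38 (blk 14, set 2) → MISS  vc=[18]
10: 0x48 (blk 18, set 2) → VC-HIT  vc=[14]
11: 0x18 (blk 6, set 2) → MISS  vc=[14, 18]
12: 0x29 (blk 10, set 2) → MISS  vc=[14, 18, 6]
13: 0x1b (blk 6, set 2) → VC-HIT  vc=[14, 18, 10]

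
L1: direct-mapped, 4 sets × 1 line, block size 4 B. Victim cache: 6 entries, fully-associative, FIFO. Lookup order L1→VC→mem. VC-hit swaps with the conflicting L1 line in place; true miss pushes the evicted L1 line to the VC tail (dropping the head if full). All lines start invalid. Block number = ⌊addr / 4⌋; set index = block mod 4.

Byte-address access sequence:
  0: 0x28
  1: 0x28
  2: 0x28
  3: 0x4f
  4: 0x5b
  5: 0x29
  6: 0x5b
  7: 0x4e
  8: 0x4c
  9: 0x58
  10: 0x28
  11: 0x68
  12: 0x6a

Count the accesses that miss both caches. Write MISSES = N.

0: 0x28 (blk 10, set 2) → MISS  vc=[]
1: 0x28 (blk 10, set 2) → L1-HIT  vc=[]
2: 0x28 (blk 10, set 2) → L1-HIT  vc=[]
3: 0x4f (blk 19, set 3) → MISS  vc=[]
4: 0x5b (blk 22, set 2) → MISS  vc=[10]
5: 0x29 (blk 10, set 2) → VC-HIT  vc=[22]
6: 0x5b (blk 22, set 2) → VC-HIT  vc=[10]
7: 0x4e (blk 19, set 3) → L1-HIT  vc=[10]
8: 0x4c (blk 19, set 3) → L1-HIT  vc=[10]
9: 0x58 (blk 22, set 2) → L1-HIT  vc=[10]
10: 0x28 (blk 10, set 2) → VC-HIT  vc=[22]
11: 0x68 (blk 26, set 2) → MISS  vc=[22, 10]
12: 0x6a (blk 26, set 2) → L1-HIT  vc=[22, 10]

MISSES = 4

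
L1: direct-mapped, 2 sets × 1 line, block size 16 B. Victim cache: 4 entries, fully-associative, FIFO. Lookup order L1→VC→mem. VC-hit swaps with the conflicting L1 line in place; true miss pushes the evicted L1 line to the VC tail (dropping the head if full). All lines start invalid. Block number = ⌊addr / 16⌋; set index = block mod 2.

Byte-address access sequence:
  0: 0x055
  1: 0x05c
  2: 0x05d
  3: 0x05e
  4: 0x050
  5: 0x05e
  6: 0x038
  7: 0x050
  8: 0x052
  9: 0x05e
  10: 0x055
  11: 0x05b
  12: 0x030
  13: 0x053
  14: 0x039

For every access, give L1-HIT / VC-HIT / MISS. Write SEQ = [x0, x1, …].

SEQ = [MISS, L1-HIT, L1-HIT, L1-HIT, L1-HIT, L1-HIT, MISS, VC-HIT, L1-HIT, L1-HIT, L1-HIT, L1-HIT, VC-HIT, VC-HIT, VC-HIT]

#0 0x55→b5/s1 MISS; vc=[]
#1 0x5c→b5/s1 L1-HIT; vc=[]
#2 0x5d→b5/s1 L1-HIT; vc=[]
#3 0x5e→b5/s1 L1-HIT; vc=[]
#4 0x50→b5/s1 L1-HIT; vc=[]
#5 0x5e→b5/s1 L1-HIT; vc=[]
#6 0x38→b3/s1 MISS; vc=[5]
#7 0x50→b5/s1 VC-HIT; vc=[3]
#8 0x52→b5/s1 L1-HIT; vc=[3]
#9 0x5e→b5/s1 L1-HIT; vc=[3]
#10 0x55→b5/s1 L1-HIT; vc=[3]
#11 0x5b→b5/s1 L1-HIT; vc=[3]
#12 0x30→b3/s1 VC-HIT; vc=[5]
#13 0x53→b5/s1 VC-HIT; vc=[3]
#14 0x39→b3/s1 VC-HIT; vc=[5]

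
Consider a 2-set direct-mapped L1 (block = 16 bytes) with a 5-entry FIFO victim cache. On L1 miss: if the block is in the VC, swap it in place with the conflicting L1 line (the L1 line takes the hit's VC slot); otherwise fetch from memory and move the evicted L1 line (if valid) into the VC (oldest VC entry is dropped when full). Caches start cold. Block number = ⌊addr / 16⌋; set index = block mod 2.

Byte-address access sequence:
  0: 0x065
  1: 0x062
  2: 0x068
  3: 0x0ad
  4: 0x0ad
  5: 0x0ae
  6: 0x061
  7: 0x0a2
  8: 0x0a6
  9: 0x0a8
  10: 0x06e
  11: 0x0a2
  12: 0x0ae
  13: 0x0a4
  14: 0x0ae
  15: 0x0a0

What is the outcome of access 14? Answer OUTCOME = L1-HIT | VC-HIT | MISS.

OUTCOME = L1-HIT

  [0] addr=0x65 blk=6 s=0: MISS | VC []
  [1] addr=0x62 blk=6 s=0: L1-HIT | VC []
  [2] addr=0x68 blk=6 s=0: L1-HIT | VC []
  [3] addr=0xad blk=10 s=0: MISS | VC [6]
  [4] addr=0xad blk=10 s=0: L1-HIT | VC [6]
  [5] addr=0xae blk=10 s=0: L1-HIT | VC [6]
  [6] addr=0x61 blk=6 s=0: VC-HIT | VC [10]
  [7] addr=0xa2 blk=10 s=0: VC-HIT | VC [6]
  [8] addr=0xa6 blk=10 s=0: L1-HIT | VC [6]
  [9] addr=0xa8 blk=10 s=0: L1-HIT | VC [6]
  [10] addr=0x6e blk=6 s=0: VC-HIT | VC [10]
  [11] addr=0xa2 blk=10 s=0: VC-HIT | VC [6]
  [12] addr=0xae blk=10 s=0: L1-HIT | VC [6]
  [13] addr=0xa4 blk=10 s=0: L1-HIT | VC [6]
  [14] addr=0xae blk=10 s=0: L1-HIT | VC [6]
  [15] addr=0xa0 blk=10 s=0: L1-HIT | VC [6]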